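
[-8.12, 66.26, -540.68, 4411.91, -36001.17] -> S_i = -8.12*(-8.16)^i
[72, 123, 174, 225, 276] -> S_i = 72 + 51*i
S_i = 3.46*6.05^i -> [3.46, 20.93, 126.64, 766.2, 4635.51]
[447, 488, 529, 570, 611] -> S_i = 447 + 41*i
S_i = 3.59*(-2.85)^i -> [3.59, -10.23, 29.16, -83.11, 236.85]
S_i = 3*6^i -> [3, 18, 108, 648, 3888]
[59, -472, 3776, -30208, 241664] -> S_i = 59*-8^i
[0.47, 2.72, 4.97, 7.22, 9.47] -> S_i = 0.47 + 2.25*i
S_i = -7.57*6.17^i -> [-7.57, -46.71, -288.18, -1778.08, -10970.76]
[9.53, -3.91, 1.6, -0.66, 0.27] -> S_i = 9.53*(-0.41)^i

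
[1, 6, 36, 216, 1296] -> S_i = 1*6^i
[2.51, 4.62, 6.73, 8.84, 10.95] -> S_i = 2.51 + 2.11*i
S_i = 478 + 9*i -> [478, 487, 496, 505, 514]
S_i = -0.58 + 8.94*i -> [-0.58, 8.36, 17.3, 26.24, 35.18]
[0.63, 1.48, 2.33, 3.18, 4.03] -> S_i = 0.63 + 0.85*i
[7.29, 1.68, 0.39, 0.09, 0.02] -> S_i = 7.29*0.23^i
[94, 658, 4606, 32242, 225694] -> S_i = 94*7^i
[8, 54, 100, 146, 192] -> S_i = 8 + 46*i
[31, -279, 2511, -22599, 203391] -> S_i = 31*-9^i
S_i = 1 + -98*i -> [1, -97, -195, -293, -391]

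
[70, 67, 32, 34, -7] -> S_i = Random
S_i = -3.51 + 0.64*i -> [-3.51, -2.87, -2.23, -1.59, -0.95]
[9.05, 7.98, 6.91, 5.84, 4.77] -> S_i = 9.05 + -1.07*i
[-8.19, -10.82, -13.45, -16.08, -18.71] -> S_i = -8.19 + -2.63*i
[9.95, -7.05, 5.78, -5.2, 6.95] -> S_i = Random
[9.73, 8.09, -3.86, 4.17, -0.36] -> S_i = Random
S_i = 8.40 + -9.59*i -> [8.4, -1.19, -10.78, -20.37, -29.96]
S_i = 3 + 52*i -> [3, 55, 107, 159, 211]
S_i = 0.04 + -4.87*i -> [0.04, -4.83, -9.7, -14.57, -19.44]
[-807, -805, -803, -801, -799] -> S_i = -807 + 2*i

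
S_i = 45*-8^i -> [45, -360, 2880, -23040, 184320]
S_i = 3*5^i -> [3, 15, 75, 375, 1875]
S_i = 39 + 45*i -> [39, 84, 129, 174, 219]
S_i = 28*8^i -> [28, 224, 1792, 14336, 114688]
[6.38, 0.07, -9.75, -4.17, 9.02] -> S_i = Random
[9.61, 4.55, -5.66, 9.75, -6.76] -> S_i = Random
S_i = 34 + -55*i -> [34, -21, -76, -131, -186]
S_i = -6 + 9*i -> [-6, 3, 12, 21, 30]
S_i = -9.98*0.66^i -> [-9.98, -6.59, -4.35, -2.87, -1.89]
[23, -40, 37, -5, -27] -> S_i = Random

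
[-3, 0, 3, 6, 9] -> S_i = -3 + 3*i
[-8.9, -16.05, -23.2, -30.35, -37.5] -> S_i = -8.90 + -7.15*i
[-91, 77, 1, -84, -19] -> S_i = Random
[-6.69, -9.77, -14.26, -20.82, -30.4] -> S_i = -6.69*1.46^i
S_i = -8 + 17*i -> [-8, 9, 26, 43, 60]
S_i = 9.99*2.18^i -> [9.99, 21.78, 47.48, 103.5, 225.63]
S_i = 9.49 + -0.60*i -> [9.49, 8.89, 8.29, 7.69, 7.09]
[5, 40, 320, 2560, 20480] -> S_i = 5*8^i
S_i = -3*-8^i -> [-3, 24, -192, 1536, -12288]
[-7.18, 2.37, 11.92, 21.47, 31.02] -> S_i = -7.18 + 9.55*i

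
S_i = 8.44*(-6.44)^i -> [8.44, -54.35, 350.04, -2254.24, 14517.3]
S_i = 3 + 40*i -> [3, 43, 83, 123, 163]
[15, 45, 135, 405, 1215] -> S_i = 15*3^i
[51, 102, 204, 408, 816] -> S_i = 51*2^i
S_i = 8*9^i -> [8, 72, 648, 5832, 52488]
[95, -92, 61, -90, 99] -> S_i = Random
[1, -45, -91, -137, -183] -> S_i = 1 + -46*i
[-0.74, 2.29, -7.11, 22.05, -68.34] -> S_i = -0.74*(-3.10)^i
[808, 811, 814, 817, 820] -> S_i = 808 + 3*i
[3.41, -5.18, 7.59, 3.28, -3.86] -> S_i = Random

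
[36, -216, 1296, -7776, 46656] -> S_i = 36*-6^i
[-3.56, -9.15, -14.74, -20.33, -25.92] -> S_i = -3.56 + -5.59*i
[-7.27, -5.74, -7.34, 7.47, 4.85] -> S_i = Random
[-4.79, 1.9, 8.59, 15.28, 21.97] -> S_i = -4.79 + 6.69*i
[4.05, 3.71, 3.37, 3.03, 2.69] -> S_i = 4.05 + -0.34*i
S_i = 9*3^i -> [9, 27, 81, 243, 729]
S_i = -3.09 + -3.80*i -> [-3.09, -6.89, -10.69, -14.49, -18.29]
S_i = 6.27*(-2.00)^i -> [6.27, -12.54, 25.08, -50.16, 100.32]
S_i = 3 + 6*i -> [3, 9, 15, 21, 27]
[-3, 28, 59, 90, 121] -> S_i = -3 + 31*i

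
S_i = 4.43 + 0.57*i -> [4.43, 5.0, 5.57, 6.14, 6.71]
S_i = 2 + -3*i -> [2, -1, -4, -7, -10]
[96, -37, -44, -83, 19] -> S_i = Random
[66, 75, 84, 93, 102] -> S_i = 66 + 9*i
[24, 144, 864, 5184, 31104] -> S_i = 24*6^i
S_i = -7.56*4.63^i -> [-7.56, -35.0, -162.06, -750.35, -3474.13]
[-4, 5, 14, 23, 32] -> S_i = -4 + 9*i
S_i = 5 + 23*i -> [5, 28, 51, 74, 97]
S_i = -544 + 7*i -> [-544, -537, -530, -523, -516]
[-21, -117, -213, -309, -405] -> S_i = -21 + -96*i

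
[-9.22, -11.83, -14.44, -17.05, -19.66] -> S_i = -9.22 + -2.61*i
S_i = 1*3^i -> [1, 3, 9, 27, 81]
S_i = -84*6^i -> [-84, -504, -3024, -18144, -108864]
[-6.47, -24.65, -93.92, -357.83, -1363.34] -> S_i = -6.47*3.81^i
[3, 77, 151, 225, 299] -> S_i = 3 + 74*i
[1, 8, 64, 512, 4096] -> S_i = 1*8^i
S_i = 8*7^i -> [8, 56, 392, 2744, 19208]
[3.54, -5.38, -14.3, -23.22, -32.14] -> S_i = 3.54 + -8.92*i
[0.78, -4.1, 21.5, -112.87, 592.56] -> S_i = 0.78*(-5.25)^i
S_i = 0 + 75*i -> [0, 75, 150, 225, 300]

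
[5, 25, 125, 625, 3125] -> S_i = 5*5^i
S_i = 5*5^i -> [5, 25, 125, 625, 3125]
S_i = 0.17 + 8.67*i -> [0.17, 8.84, 17.51, 26.18, 34.85]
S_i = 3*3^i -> [3, 9, 27, 81, 243]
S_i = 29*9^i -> [29, 261, 2349, 21141, 190269]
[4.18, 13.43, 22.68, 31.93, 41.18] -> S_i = 4.18 + 9.25*i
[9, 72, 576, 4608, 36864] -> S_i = 9*8^i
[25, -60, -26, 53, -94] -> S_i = Random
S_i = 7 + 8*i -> [7, 15, 23, 31, 39]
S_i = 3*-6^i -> [3, -18, 108, -648, 3888]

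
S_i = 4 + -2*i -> [4, 2, 0, -2, -4]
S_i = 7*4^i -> [7, 28, 112, 448, 1792]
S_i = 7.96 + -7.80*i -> [7.96, 0.16, -7.64, -15.44, -23.24]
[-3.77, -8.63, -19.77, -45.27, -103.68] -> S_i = -3.77*2.29^i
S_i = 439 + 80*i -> [439, 519, 599, 679, 759]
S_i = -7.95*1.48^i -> [-7.95, -11.77, -17.41, -25.77, -38.14]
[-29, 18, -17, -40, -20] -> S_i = Random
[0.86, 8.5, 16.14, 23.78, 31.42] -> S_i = 0.86 + 7.64*i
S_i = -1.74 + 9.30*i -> [-1.74, 7.56, 16.86, 26.16, 35.46]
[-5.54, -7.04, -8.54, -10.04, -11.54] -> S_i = -5.54 + -1.50*i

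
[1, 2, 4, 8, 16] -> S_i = 1*2^i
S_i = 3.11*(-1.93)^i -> [3.11, -6.0, 11.58, -22.36, 43.15]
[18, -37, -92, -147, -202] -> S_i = 18 + -55*i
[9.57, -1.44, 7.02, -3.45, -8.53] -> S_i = Random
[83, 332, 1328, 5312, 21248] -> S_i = 83*4^i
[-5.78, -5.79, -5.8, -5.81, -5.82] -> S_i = -5.78 + -0.01*i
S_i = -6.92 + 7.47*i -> [-6.92, 0.55, 8.02, 15.49, 22.96]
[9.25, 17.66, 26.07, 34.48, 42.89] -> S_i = 9.25 + 8.41*i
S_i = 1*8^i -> [1, 8, 64, 512, 4096]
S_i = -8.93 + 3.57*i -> [-8.93, -5.36, -1.79, 1.78, 5.35]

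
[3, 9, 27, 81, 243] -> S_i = 3*3^i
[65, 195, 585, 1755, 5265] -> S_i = 65*3^i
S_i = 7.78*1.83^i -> [7.78, 14.24, 26.05, 47.68, 87.25]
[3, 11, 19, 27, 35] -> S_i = 3 + 8*i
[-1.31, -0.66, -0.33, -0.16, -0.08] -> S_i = -1.31*0.50^i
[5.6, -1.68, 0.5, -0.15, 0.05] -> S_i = 5.60*(-0.30)^i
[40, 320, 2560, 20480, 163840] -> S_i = 40*8^i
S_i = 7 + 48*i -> [7, 55, 103, 151, 199]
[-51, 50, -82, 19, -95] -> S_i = Random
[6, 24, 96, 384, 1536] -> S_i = 6*4^i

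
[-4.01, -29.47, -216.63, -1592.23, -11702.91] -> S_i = -4.01*7.35^i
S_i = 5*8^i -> [5, 40, 320, 2560, 20480]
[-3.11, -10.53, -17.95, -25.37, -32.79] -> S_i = -3.11 + -7.42*i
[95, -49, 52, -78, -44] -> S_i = Random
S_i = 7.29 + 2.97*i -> [7.29, 10.26, 13.23, 16.2, 19.17]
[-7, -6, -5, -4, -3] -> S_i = -7 + 1*i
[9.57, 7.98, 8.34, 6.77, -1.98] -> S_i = Random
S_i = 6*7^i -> [6, 42, 294, 2058, 14406]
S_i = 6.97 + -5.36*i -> [6.97, 1.61, -3.75, -9.11, -14.47]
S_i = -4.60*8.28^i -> [-4.6, -38.09, -315.37, -2611.25, -21621.17]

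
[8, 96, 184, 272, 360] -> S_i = 8 + 88*i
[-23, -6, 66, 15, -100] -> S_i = Random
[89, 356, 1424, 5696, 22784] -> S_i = 89*4^i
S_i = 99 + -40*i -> [99, 59, 19, -21, -61]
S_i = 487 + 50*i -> [487, 537, 587, 637, 687]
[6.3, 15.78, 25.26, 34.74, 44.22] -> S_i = 6.30 + 9.48*i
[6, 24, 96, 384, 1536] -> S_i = 6*4^i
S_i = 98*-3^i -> [98, -294, 882, -2646, 7938]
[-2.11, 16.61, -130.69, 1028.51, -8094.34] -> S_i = -2.11*(-7.87)^i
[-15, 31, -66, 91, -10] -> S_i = Random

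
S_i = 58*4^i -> [58, 232, 928, 3712, 14848]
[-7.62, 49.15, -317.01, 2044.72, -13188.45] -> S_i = -7.62*(-6.45)^i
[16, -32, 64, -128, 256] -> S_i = 16*-2^i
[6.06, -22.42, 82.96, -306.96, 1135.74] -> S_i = 6.06*(-3.70)^i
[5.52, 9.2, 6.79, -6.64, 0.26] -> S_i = Random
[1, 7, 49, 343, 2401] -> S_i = 1*7^i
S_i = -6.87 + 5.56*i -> [-6.87, -1.31, 4.25, 9.81, 15.37]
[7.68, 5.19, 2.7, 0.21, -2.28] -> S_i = 7.68 + -2.49*i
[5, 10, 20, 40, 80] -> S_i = 5*2^i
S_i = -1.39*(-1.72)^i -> [-1.39, 2.39, -4.11, 7.07, -12.17]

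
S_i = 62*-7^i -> [62, -434, 3038, -21266, 148862]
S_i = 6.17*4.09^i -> [6.17, 25.24, 103.21, 422.14, 1726.55]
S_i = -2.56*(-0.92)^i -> [-2.56, 2.36, -2.17, 1.99, -1.83]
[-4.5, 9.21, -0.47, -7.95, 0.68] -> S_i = Random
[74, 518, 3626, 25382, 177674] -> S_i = 74*7^i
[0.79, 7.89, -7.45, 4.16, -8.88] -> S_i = Random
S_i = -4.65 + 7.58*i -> [-4.65, 2.93, 10.51, 18.09, 25.67]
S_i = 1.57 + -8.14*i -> [1.57, -6.57, -14.71, -22.85, -30.99]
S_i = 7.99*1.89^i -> [7.99, 15.1, 28.54, 53.94, 101.95]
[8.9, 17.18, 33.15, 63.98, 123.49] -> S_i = 8.90*1.93^i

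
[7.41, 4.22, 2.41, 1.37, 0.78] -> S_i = 7.41*0.57^i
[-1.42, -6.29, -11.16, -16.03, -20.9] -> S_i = -1.42 + -4.87*i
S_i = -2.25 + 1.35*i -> [-2.25, -0.9, 0.45, 1.8, 3.15]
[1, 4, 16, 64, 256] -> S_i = 1*4^i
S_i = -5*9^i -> [-5, -45, -405, -3645, -32805]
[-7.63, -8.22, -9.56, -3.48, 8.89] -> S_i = Random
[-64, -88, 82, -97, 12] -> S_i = Random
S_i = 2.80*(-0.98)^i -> [2.8, -2.74, 2.69, -2.64, 2.58]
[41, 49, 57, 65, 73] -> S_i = 41 + 8*i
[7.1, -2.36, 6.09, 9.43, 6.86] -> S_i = Random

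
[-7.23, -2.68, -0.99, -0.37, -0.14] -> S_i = -7.23*0.37^i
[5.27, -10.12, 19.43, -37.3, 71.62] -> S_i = 5.27*(-1.92)^i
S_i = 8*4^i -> [8, 32, 128, 512, 2048]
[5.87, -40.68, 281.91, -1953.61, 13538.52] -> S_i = 5.87*(-6.93)^i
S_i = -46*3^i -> [-46, -138, -414, -1242, -3726]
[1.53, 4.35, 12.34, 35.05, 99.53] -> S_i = 1.53*2.84^i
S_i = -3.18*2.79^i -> [-3.18, -8.87, -24.75, -69.06, -192.68]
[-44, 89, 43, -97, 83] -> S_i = Random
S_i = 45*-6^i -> [45, -270, 1620, -9720, 58320]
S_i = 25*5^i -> [25, 125, 625, 3125, 15625]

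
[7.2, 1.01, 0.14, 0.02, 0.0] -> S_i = 7.20*0.14^i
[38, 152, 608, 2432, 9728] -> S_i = 38*4^i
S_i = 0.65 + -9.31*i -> [0.65, -8.66, -17.97, -27.28, -36.59]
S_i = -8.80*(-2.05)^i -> [-8.8, 18.04, -36.98, 75.81, -155.42]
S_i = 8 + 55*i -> [8, 63, 118, 173, 228]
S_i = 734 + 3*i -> [734, 737, 740, 743, 746]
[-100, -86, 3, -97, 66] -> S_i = Random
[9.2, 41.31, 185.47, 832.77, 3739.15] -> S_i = 9.20*4.49^i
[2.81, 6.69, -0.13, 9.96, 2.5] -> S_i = Random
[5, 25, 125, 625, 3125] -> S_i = 5*5^i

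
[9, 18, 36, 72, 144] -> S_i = 9*2^i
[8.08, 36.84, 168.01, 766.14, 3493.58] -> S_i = 8.08*4.56^i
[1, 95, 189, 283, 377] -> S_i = 1 + 94*i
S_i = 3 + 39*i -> [3, 42, 81, 120, 159]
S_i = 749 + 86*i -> [749, 835, 921, 1007, 1093]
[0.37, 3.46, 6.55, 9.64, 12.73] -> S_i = 0.37 + 3.09*i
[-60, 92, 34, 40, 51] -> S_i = Random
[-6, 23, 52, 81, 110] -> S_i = -6 + 29*i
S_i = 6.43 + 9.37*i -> [6.43, 15.8, 25.17, 34.54, 43.91]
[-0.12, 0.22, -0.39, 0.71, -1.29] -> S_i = -0.12*(-1.81)^i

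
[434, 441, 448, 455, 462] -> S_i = 434 + 7*i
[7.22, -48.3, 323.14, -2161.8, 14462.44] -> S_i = 7.22*(-6.69)^i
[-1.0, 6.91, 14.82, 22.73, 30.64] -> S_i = -1.00 + 7.91*i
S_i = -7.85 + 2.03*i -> [-7.85, -5.82, -3.79, -1.76, 0.27]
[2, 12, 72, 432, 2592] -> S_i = 2*6^i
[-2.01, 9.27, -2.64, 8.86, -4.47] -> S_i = Random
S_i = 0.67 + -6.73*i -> [0.67, -6.06, -12.79, -19.52, -26.25]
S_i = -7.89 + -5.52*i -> [-7.89, -13.41, -18.93, -24.45, -29.97]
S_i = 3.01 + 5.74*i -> [3.01, 8.75, 14.49, 20.23, 25.97]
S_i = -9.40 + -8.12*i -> [-9.4, -17.52, -25.64, -33.76, -41.88]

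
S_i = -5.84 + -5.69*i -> [-5.84, -11.53, -17.22, -22.91, -28.6]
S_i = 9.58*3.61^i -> [9.58, 34.58, 124.85, 450.7, 1627.03]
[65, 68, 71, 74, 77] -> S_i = 65 + 3*i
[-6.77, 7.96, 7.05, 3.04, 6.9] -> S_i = Random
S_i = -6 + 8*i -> [-6, 2, 10, 18, 26]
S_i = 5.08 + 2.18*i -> [5.08, 7.26, 9.44, 11.62, 13.8]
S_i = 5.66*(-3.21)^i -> [5.66, -18.17, 58.32, -187.21, 600.95]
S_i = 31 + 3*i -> [31, 34, 37, 40, 43]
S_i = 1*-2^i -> [1, -2, 4, -8, 16]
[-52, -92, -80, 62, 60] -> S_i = Random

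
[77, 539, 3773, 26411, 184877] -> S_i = 77*7^i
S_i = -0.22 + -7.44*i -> [-0.22, -7.66, -15.1, -22.54, -29.98]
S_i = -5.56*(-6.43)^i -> [-5.56, 35.75, -229.88, 1478.11, -9504.27]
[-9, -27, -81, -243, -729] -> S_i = -9*3^i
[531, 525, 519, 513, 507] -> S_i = 531 + -6*i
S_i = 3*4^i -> [3, 12, 48, 192, 768]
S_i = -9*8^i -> [-9, -72, -576, -4608, -36864]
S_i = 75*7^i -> [75, 525, 3675, 25725, 180075]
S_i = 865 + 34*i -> [865, 899, 933, 967, 1001]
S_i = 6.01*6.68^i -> [6.01, 40.15, 268.18, 1791.45, 11966.86]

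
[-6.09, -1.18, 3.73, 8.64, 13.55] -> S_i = -6.09 + 4.91*i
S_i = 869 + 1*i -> [869, 870, 871, 872, 873]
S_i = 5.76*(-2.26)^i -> [5.76, -13.02, 29.42, -66.49, 150.26]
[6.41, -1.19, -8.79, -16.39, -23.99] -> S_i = 6.41 + -7.60*i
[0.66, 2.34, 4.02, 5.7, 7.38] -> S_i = 0.66 + 1.68*i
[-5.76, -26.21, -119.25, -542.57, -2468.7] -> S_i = -5.76*4.55^i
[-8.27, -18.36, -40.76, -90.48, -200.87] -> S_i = -8.27*2.22^i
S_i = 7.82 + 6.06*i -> [7.82, 13.88, 19.94, 26.0, 32.06]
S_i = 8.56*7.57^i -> [8.56, 64.8, 490.53, 3713.31, 28109.77]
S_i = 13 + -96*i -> [13, -83, -179, -275, -371]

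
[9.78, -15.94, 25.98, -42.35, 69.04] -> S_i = 9.78*(-1.63)^i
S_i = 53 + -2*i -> [53, 51, 49, 47, 45]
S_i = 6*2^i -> [6, 12, 24, 48, 96]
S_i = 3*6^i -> [3, 18, 108, 648, 3888]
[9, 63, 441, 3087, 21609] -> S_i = 9*7^i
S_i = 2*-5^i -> [2, -10, 50, -250, 1250]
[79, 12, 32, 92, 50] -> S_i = Random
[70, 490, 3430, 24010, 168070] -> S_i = 70*7^i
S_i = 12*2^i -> [12, 24, 48, 96, 192]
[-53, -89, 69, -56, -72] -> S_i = Random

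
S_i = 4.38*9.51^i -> [4.38, 41.65, 396.13, 3767.17, 35825.82]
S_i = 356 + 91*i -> [356, 447, 538, 629, 720]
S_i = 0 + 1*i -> [0, 1, 2, 3, 4]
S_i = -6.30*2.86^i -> [-6.3, -18.02, -51.53, -147.38, -421.51]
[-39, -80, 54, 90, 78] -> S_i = Random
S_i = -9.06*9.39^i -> [-9.06, -85.07, -798.84, -7501.1, -70435.33]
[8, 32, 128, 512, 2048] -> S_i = 8*4^i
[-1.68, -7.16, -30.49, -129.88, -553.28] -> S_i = -1.68*4.26^i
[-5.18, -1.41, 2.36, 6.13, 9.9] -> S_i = -5.18 + 3.77*i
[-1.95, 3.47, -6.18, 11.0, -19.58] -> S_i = -1.95*(-1.78)^i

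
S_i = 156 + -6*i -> [156, 150, 144, 138, 132]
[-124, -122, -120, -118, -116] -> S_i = -124 + 2*i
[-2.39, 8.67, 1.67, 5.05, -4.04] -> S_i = Random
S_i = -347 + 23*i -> [-347, -324, -301, -278, -255]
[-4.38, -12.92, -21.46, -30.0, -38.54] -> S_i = -4.38 + -8.54*i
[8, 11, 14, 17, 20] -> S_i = 8 + 3*i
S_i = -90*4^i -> [-90, -360, -1440, -5760, -23040]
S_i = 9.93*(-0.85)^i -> [9.93, -8.44, 7.17, -6.1, 5.18]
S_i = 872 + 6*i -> [872, 878, 884, 890, 896]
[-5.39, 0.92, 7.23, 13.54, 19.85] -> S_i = -5.39 + 6.31*i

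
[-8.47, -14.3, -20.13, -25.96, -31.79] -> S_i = -8.47 + -5.83*i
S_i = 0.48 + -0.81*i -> [0.48, -0.33, -1.14, -1.95, -2.76]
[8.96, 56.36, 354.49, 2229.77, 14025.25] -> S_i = 8.96*6.29^i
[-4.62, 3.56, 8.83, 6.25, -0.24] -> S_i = Random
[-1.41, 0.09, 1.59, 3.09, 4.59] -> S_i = -1.41 + 1.50*i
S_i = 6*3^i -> [6, 18, 54, 162, 486]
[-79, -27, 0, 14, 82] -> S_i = Random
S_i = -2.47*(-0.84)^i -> [-2.47, 2.07, -1.74, 1.46, -1.23]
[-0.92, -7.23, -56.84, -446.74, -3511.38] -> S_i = -0.92*7.86^i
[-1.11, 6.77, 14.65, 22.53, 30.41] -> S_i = -1.11 + 7.88*i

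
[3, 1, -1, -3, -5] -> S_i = 3 + -2*i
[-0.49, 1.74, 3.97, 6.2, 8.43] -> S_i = -0.49 + 2.23*i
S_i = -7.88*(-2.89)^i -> [-7.88, 22.77, -65.81, 190.2, -549.69]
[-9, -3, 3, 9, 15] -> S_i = -9 + 6*i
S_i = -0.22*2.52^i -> [-0.22, -0.55, -1.4, -3.52, -8.87]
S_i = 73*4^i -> [73, 292, 1168, 4672, 18688]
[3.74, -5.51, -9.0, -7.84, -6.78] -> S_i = Random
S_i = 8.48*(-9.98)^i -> [8.48, -84.63, 844.61, -8429.22, 84123.63]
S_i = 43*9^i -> [43, 387, 3483, 31347, 282123]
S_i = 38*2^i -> [38, 76, 152, 304, 608]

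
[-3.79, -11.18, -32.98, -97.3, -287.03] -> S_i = -3.79*2.95^i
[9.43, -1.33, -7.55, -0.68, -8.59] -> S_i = Random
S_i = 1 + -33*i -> [1, -32, -65, -98, -131]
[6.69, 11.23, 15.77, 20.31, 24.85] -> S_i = 6.69 + 4.54*i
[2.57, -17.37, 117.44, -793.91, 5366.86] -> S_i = 2.57*(-6.76)^i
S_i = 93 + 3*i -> [93, 96, 99, 102, 105]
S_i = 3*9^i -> [3, 27, 243, 2187, 19683]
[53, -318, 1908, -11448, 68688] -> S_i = 53*-6^i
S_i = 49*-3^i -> [49, -147, 441, -1323, 3969]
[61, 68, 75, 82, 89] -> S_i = 61 + 7*i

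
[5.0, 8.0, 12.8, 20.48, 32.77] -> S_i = 5.00*1.60^i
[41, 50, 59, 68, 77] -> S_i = 41 + 9*i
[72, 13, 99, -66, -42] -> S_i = Random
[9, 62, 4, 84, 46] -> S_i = Random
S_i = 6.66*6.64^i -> [6.66, 44.22, 293.64, 1949.75, 12946.33]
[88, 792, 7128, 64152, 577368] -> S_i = 88*9^i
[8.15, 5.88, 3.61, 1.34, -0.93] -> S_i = 8.15 + -2.27*i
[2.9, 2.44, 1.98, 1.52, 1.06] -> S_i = 2.90 + -0.46*i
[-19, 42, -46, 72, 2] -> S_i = Random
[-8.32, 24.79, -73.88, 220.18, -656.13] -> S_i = -8.32*(-2.98)^i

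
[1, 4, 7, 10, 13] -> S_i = 1 + 3*i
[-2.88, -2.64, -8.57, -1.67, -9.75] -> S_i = Random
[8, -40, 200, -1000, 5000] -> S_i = 8*-5^i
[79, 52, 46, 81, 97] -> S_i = Random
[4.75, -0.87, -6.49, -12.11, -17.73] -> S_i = 4.75 + -5.62*i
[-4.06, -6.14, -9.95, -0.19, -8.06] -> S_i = Random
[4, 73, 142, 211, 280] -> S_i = 4 + 69*i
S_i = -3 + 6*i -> [-3, 3, 9, 15, 21]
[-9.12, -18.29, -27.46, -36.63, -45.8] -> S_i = -9.12 + -9.17*i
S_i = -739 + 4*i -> [-739, -735, -731, -727, -723]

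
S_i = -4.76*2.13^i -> [-4.76, -10.14, -21.6, -46.0, -97.98]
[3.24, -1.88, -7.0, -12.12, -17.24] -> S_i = 3.24 + -5.12*i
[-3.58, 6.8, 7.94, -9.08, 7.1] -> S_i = Random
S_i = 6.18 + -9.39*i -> [6.18, -3.21, -12.6, -21.99, -31.38]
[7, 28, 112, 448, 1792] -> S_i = 7*4^i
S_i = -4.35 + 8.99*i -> [-4.35, 4.64, 13.63, 22.62, 31.61]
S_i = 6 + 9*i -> [6, 15, 24, 33, 42]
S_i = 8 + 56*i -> [8, 64, 120, 176, 232]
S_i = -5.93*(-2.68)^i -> [-5.93, 15.89, -42.59, 114.15, -305.91]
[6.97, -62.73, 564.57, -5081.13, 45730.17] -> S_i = 6.97*(-9.00)^i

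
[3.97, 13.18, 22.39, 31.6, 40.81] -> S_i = 3.97 + 9.21*i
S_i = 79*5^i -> [79, 395, 1975, 9875, 49375]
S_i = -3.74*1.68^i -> [-3.74, -6.28, -10.56, -17.73, -29.79]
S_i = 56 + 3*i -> [56, 59, 62, 65, 68]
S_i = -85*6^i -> [-85, -510, -3060, -18360, -110160]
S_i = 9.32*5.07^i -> [9.32, 47.25, 239.57, 1214.62, 6158.11]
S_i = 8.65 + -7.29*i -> [8.65, 1.36, -5.93, -13.22, -20.51]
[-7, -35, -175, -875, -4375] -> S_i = -7*5^i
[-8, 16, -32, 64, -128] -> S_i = -8*-2^i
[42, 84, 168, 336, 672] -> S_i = 42*2^i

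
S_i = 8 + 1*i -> [8, 9, 10, 11, 12]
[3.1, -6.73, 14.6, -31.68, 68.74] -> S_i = 3.10*(-2.17)^i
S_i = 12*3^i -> [12, 36, 108, 324, 972]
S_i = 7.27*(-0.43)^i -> [7.27, -3.13, 1.34, -0.58, 0.25]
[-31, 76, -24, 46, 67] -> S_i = Random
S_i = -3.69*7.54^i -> [-3.69, -27.82, -209.78, -1581.76, -11926.47]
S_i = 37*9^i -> [37, 333, 2997, 26973, 242757]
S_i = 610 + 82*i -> [610, 692, 774, 856, 938]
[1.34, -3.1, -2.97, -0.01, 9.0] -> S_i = Random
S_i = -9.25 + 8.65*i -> [-9.25, -0.6, 8.05, 16.7, 25.35]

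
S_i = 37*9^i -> [37, 333, 2997, 26973, 242757]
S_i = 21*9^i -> [21, 189, 1701, 15309, 137781]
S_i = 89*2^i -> [89, 178, 356, 712, 1424]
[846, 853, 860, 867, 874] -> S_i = 846 + 7*i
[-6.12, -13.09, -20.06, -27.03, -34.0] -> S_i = -6.12 + -6.97*i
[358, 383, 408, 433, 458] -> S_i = 358 + 25*i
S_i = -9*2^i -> [-9, -18, -36, -72, -144]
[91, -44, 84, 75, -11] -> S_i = Random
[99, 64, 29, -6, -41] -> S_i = 99 + -35*i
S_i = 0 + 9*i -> [0, 9, 18, 27, 36]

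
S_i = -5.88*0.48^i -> [-5.88, -2.82, -1.35, -0.65, -0.31]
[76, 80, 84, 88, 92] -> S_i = 76 + 4*i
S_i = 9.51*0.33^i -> [9.51, 3.14, 1.04, 0.34, 0.11]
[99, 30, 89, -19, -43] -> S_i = Random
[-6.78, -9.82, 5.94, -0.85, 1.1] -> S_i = Random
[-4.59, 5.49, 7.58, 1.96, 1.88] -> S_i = Random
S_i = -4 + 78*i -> [-4, 74, 152, 230, 308]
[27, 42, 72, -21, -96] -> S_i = Random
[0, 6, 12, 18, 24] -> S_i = 0 + 6*i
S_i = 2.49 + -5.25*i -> [2.49, -2.76, -8.01, -13.26, -18.51]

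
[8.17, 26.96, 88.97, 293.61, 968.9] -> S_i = 8.17*3.30^i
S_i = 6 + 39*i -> [6, 45, 84, 123, 162]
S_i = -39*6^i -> [-39, -234, -1404, -8424, -50544]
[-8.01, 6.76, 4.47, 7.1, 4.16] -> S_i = Random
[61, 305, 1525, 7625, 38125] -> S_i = 61*5^i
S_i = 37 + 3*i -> [37, 40, 43, 46, 49]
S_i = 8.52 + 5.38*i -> [8.52, 13.9, 19.28, 24.66, 30.04]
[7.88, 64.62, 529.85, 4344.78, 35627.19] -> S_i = 7.88*8.20^i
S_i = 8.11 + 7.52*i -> [8.11, 15.63, 23.15, 30.67, 38.19]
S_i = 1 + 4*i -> [1, 5, 9, 13, 17]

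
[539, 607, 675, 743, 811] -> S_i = 539 + 68*i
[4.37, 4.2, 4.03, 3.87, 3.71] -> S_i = 4.37*0.96^i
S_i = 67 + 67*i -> [67, 134, 201, 268, 335]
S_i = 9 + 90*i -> [9, 99, 189, 279, 369]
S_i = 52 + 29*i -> [52, 81, 110, 139, 168]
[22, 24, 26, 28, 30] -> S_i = 22 + 2*i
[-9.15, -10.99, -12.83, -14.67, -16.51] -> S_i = -9.15 + -1.84*i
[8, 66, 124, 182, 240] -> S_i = 8 + 58*i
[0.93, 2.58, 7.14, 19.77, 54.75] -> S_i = 0.93*2.77^i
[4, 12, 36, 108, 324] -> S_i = 4*3^i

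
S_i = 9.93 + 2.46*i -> [9.93, 12.39, 14.85, 17.31, 19.77]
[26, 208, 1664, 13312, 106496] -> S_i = 26*8^i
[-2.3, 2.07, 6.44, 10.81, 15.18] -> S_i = -2.30 + 4.37*i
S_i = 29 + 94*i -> [29, 123, 217, 311, 405]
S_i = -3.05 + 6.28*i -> [-3.05, 3.23, 9.51, 15.79, 22.07]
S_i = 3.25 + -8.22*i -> [3.25, -4.97, -13.19, -21.41, -29.63]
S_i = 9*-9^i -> [9, -81, 729, -6561, 59049]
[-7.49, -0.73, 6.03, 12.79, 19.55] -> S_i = -7.49 + 6.76*i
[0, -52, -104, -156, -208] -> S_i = 0 + -52*i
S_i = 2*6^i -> [2, 12, 72, 432, 2592]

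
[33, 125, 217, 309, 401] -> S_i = 33 + 92*i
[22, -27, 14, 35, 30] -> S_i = Random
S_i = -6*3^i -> [-6, -18, -54, -162, -486]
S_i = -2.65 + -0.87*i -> [-2.65, -3.52, -4.39, -5.26, -6.13]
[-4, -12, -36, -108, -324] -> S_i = -4*3^i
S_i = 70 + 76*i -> [70, 146, 222, 298, 374]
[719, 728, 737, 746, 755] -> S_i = 719 + 9*i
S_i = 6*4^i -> [6, 24, 96, 384, 1536]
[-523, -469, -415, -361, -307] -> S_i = -523 + 54*i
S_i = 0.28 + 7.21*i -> [0.28, 7.49, 14.7, 21.91, 29.12]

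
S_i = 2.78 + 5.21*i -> [2.78, 7.99, 13.2, 18.41, 23.62]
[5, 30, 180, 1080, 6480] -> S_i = 5*6^i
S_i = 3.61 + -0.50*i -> [3.61, 3.11, 2.61, 2.11, 1.61]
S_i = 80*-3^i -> [80, -240, 720, -2160, 6480]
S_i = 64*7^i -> [64, 448, 3136, 21952, 153664]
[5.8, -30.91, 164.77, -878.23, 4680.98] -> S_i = 5.80*(-5.33)^i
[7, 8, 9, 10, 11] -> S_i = 7 + 1*i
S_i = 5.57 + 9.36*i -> [5.57, 14.93, 24.29, 33.65, 43.01]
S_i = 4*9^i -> [4, 36, 324, 2916, 26244]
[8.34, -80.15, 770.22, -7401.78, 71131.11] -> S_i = 8.34*(-9.61)^i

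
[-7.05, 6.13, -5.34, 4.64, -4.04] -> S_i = -7.05*(-0.87)^i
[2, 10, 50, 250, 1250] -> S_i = 2*5^i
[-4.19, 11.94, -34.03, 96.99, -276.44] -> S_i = -4.19*(-2.85)^i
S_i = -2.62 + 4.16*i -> [-2.62, 1.54, 5.7, 9.86, 14.02]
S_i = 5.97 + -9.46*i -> [5.97, -3.49, -12.95, -22.41, -31.87]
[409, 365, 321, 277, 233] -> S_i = 409 + -44*i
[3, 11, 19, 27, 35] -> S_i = 3 + 8*i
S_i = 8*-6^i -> [8, -48, 288, -1728, 10368]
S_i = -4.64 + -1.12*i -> [-4.64, -5.76, -6.88, -8.0, -9.12]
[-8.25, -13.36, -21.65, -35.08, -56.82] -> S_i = -8.25*1.62^i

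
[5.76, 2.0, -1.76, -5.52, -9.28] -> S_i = 5.76 + -3.76*i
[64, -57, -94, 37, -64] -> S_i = Random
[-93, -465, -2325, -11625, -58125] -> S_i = -93*5^i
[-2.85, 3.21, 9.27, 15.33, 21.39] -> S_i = -2.85 + 6.06*i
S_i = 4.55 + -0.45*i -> [4.55, 4.1, 3.65, 3.2, 2.75]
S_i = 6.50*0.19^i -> [6.5, 1.24, 0.23, 0.04, 0.01]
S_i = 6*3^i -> [6, 18, 54, 162, 486]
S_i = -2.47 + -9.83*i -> [-2.47, -12.3, -22.13, -31.96, -41.79]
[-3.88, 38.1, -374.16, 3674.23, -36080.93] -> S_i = -3.88*(-9.82)^i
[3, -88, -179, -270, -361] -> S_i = 3 + -91*i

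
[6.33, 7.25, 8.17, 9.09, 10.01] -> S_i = 6.33 + 0.92*i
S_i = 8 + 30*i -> [8, 38, 68, 98, 128]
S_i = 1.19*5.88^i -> [1.19, 7.0, 41.14, 241.92, 1422.51]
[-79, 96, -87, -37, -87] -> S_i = Random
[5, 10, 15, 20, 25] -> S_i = 5 + 5*i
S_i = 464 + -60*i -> [464, 404, 344, 284, 224]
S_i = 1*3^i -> [1, 3, 9, 27, 81]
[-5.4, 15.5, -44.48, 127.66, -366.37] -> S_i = -5.40*(-2.87)^i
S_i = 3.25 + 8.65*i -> [3.25, 11.9, 20.55, 29.2, 37.85]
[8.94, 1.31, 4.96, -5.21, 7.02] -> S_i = Random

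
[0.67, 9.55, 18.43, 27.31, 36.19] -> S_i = 0.67 + 8.88*i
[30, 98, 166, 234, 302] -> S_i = 30 + 68*i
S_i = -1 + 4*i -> [-1, 3, 7, 11, 15]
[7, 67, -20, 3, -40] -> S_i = Random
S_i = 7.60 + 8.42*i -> [7.6, 16.02, 24.44, 32.86, 41.28]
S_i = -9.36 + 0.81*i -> [-9.36, -8.55, -7.74, -6.93, -6.12]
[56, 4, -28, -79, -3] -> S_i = Random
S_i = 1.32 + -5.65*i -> [1.32, -4.33, -9.98, -15.63, -21.28]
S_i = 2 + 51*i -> [2, 53, 104, 155, 206]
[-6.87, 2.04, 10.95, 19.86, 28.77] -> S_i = -6.87 + 8.91*i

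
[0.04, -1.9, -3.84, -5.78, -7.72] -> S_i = 0.04 + -1.94*i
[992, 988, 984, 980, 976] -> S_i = 992 + -4*i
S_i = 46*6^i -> [46, 276, 1656, 9936, 59616]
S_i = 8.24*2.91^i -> [8.24, 23.98, 69.78, 203.05, 590.88]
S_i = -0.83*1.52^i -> [-0.83, -1.26, -1.92, -2.91, -4.43]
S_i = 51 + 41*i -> [51, 92, 133, 174, 215]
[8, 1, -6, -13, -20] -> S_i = 8 + -7*i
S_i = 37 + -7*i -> [37, 30, 23, 16, 9]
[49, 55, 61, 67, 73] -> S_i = 49 + 6*i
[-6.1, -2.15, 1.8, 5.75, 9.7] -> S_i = -6.10 + 3.95*i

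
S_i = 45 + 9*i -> [45, 54, 63, 72, 81]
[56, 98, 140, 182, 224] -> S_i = 56 + 42*i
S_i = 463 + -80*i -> [463, 383, 303, 223, 143]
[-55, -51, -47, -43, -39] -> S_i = -55 + 4*i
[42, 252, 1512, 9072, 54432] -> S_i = 42*6^i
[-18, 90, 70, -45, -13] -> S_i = Random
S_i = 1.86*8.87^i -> [1.86, 16.5, 146.34, 1298.03, 11513.5]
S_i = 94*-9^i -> [94, -846, 7614, -68526, 616734]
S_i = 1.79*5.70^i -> [1.79, 10.2, 58.16, 331.5, 1889.52]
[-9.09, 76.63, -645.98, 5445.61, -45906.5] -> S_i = -9.09*(-8.43)^i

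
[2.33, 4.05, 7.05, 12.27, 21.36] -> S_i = 2.33*1.74^i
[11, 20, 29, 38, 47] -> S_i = 11 + 9*i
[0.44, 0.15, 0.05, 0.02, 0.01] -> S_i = 0.44*0.34^i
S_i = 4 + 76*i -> [4, 80, 156, 232, 308]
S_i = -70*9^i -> [-70, -630, -5670, -51030, -459270]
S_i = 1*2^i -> [1, 2, 4, 8, 16]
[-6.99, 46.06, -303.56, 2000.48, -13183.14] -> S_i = -6.99*(-6.59)^i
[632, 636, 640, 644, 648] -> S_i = 632 + 4*i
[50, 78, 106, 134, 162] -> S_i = 50 + 28*i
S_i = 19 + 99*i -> [19, 118, 217, 316, 415]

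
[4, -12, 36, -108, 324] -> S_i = 4*-3^i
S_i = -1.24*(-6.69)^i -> [-1.24, 8.3, -55.5, 371.28, -2483.85]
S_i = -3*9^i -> [-3, -27, -243, -2187, -19683]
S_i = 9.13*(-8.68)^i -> [9.13, -79.25, 687.88, -5970.76, 51826.24]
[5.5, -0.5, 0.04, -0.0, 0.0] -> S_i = 5.50*(-0.09)^i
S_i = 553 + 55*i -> [553, 608, 663, 718, 773]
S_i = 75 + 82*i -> [75, 157, 239, 321, 403]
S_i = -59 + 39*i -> [-59, -20, 19, 58, 97]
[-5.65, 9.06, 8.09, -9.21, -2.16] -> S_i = Random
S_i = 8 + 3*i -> [8, 11, 14, 17, 20]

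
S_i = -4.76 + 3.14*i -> [-4.76, -1.62, 1.52, 4.66, 7.8]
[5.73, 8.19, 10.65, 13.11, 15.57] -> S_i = 5.73 + 2.46*i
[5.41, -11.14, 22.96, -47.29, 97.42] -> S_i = 5.41*(-2.06)^i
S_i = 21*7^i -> [21, 147, 1029, 7203, 50421]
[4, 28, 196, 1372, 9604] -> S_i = 4*7^i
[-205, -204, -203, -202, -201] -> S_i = -205 + 1*i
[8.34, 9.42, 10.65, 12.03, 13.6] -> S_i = 8.34*1.13^i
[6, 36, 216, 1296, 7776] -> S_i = 6*6^i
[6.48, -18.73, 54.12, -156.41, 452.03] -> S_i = 6.48*(-2.89)^i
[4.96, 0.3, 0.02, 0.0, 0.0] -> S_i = 4.96*0.06^i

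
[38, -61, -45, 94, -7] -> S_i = Random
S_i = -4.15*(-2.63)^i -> [-4.15, 10.91, -28.71, 75.49, -198.55]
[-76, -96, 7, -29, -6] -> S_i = Random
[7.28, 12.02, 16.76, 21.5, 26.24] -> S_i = 7.28 + 4.74*i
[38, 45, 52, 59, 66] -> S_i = 38 + 7*i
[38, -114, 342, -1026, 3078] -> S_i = 38*-3^i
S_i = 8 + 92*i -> [8, 100, 192, 284, 376]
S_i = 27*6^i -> [27, 162, 972, 5832, 34992]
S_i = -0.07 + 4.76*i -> [-0.07, 4.69, 9.45, 14.21, 18.97]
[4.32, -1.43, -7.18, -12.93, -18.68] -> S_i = 4.32 + -5.75*i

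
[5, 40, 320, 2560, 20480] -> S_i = 5*8^i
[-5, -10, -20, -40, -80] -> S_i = -5*2^i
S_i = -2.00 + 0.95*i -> [-2.0, -1.05, -0.1, 0.85, 1.8]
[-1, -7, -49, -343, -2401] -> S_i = -1*7^i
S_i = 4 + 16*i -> [4, 20, 36, 52, 68]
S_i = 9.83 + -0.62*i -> [9.83, 9.21, 8.59, 7.97, 7.35]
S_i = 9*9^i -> [9, 81, 729, 6561, 59049]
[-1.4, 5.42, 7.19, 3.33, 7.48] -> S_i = Random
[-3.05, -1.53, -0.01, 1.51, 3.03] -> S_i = -3.05 + 1.52*i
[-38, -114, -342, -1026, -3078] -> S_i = -38*3^i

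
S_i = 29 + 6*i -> [29, 35, 41, 47, 53]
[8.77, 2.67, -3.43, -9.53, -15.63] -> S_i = 8.77 + -6.10*i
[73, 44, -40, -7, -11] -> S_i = Random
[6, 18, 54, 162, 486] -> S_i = 6*3^i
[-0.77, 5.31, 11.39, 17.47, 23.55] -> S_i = -0.77 + 6.08*i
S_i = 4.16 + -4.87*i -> [4.16, -0.71, -5.58, -10.45, -15.32]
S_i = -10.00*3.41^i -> [-10.0, -34.1, -116.28, -396.52, -1352.13]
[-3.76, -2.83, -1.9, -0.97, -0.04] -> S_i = -3.76 + 0.93*i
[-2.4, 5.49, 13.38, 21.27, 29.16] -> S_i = -2.40 + 7.89*i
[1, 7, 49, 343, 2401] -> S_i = 1*7^i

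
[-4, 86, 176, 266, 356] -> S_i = -4 + 90*i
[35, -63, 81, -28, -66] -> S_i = Random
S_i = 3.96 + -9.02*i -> [3.96, -5.06, -14.08, -23.1, -32.12]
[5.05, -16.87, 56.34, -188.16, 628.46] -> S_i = 5.05*(-3.34)^i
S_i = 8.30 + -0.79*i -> [8.3, 7.51, 6.72, 5.93, 5.14]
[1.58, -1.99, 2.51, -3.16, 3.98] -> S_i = 1.58*(-1.26)^i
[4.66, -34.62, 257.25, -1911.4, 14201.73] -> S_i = 4.66*(-7.43)^i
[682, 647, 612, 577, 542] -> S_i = 682 + -35*i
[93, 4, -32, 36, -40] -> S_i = Random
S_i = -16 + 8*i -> [-16, -8, 0, 8, 16]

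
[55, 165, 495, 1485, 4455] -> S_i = 55*3^i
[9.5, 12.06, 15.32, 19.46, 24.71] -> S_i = 9.50*1.27^i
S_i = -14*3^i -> [-14, -42, -126, -378, -1134]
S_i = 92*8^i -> [92, 736, 5888, 47104, 376832]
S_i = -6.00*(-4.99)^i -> [-6.0, 29.94, -149.4, 745.51, -3720.09]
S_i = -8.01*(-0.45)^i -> [-8.01, 3.6, -1.62, 0.73, -0.33]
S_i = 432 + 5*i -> [432, 437, 442, 447, 452]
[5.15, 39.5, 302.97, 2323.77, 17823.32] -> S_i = 5.15*7.67^i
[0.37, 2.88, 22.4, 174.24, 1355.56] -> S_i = 0.37*7.78^i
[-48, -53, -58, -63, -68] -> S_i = -48 + -5*i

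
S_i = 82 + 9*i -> [82, 91, 100, 109, 118]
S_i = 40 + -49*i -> [40, -9, -58, -107, -156]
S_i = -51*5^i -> [-51, -255, -1275, -6375, -31875]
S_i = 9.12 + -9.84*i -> [9.12, -0.72, -10.56, -20.4, -30.24]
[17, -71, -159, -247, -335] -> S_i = 17 + -88*i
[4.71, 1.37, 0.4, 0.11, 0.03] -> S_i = 4.71*0.29^i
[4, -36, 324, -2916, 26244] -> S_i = 4*-9^i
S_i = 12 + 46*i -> [12, 58, 104, 150, 196]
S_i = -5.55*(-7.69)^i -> [-5.55, 42.68, -328.21, 2523.9, -19408.78]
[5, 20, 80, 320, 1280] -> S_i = 5*4^i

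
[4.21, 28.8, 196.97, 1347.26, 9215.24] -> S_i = 4.21*6.84^i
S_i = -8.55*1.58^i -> [-8.55, -13.51, -21.34, -33.72, -53.28]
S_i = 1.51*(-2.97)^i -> [1.51, -4.48, 13.32, -39.56, 117.49]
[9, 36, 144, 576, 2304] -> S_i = 9*4^i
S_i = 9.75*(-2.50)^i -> [9.75, -24.38, 60.94, -152.34, 380.86]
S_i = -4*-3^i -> [-4, 12, -36, 108, -324]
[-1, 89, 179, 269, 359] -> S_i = -1 + 90*i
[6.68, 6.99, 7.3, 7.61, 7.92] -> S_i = 6.68 + 0.31*i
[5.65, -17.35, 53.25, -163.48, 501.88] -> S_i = 5.65*(-3.07)^i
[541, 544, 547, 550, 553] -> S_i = 541 + 3*i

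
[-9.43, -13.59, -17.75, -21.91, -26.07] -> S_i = -9.43 + -4.16*i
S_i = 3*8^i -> [3, 24, 192, 1536, 12288]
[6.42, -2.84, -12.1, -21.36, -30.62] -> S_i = 6.42 + -9.26*i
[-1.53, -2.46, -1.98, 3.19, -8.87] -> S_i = Random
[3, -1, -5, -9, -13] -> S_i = 3 + -4*i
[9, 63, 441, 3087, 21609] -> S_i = 9*7^i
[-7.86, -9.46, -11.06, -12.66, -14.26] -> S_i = -7.86 + -1.60*i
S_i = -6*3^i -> [-6, -18, -54, -162, -486]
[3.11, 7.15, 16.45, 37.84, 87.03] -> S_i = 3.11*2.30^i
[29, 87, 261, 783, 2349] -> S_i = 29*3^i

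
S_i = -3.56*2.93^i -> [-3.56, -10.43, -30.56, -89.55, -262.37]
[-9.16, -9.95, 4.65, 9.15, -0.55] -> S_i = Random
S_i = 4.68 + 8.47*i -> [4.68, 13.15, 21.62, 30.09, 38.56]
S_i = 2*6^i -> [2, 12, 72, 432, 2592]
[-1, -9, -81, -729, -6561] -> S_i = -1*9^i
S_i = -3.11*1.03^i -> [-3.11, -3.2, -3.3, -3.4, -3.5]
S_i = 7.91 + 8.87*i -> [7.91, 16.78, 25.65, 34.52, 43.39]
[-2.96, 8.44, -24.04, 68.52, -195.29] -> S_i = -2.96*(-2.85)^i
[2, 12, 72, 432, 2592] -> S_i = 2*6^i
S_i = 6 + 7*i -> [6, 13, 20, 27, 34]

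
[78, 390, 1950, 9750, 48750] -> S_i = 78*5^i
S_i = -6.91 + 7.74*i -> [-6.91, 0.83, 8.57, 16.31, 24.05]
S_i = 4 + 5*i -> [4, 9, 14, 19, 24]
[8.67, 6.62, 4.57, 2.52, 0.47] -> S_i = 8.67 + -2.05*i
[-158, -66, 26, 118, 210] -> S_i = -158 + 92*i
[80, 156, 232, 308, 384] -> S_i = 80 + 76*i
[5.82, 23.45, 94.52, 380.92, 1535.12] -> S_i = 5.82*4.03^i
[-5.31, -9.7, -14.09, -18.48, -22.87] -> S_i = -5.31 + -4.39*i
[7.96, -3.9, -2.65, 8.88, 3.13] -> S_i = Random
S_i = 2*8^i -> [2, 16, 128, 1024, 8192]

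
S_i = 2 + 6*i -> [2, 8, 14, 20, 26]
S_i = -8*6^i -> [-8, -48, -288, -1728, -10368]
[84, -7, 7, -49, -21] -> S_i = Random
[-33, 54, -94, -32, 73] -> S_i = Random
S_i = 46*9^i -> [46, 414, 3726, 33534, 301806]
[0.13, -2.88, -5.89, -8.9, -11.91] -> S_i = 0.13 + -3.01*i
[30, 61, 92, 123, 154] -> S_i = 30 + 31*i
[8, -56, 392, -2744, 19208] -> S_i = 8*-7^i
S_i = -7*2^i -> [-7, -14, -28, -56, -112]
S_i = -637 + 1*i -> [-637, -636, -635, -634, -633]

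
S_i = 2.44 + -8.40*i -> [2.44, -5.96, -14.36, -22.76, -31.16]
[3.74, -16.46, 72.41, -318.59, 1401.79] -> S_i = 3.74*(-4.40)^i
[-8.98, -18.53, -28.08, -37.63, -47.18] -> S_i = -8.98 + -9.55*i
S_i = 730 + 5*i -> [730, 735, 740, 745, 750]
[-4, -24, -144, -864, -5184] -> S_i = -4*6^i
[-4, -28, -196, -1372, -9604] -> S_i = -4*7^i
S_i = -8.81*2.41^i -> [-8.81, -21.23, -51.17, -123.32, -297.2]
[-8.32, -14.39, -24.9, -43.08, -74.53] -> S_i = -8.32*1.73^i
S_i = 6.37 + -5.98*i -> [6.37, 0.39, -5.59, -11.57, -17.55]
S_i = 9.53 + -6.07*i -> [9.53, 3.46, -2.61, -8.68, -14.75]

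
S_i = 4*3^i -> [4, 12, 36, 108, 324]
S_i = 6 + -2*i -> [6, 4, 2, 0, -2]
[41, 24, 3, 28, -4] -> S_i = Random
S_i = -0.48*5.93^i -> [-0.48, -2.85, -16.88, -100.09, -593.55]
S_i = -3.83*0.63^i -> [-3.83, -2.41, -1.52, -0.96, -0.6]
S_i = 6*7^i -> [6, 42, 294, 2058, 14406]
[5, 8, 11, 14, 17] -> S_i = 5 + 3*i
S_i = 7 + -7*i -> [7, 0, -7, -14, -21]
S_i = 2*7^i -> [2, 14, 98, 686, 4802]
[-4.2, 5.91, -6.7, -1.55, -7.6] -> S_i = Random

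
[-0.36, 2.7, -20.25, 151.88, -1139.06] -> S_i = -0.36*(-7.50)^i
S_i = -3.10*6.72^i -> [-3.1, -20.83, -139.99, -940.74, -6321.77]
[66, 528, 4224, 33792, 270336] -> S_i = 66*8^i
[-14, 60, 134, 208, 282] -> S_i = -14 + 74*i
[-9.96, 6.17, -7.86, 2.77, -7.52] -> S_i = Random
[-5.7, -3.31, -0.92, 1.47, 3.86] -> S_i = -5.70 + 2.39*i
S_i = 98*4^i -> [98, 392, 1568, 6272, 25088]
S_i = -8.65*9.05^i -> [-8.65, -78.28, -708.46, -6411.53, -58024.37]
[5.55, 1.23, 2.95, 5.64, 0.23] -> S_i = Random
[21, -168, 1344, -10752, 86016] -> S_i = 21*-8^i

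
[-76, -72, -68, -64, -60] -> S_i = -76 + 4*i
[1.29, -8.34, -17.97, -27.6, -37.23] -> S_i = 1.29 + -9.63*i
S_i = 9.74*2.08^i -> [9.74, 20.26, 42.14, 87.65, 182.31]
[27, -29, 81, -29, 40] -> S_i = Random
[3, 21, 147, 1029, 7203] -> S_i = 3*7^i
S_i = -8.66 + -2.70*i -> [-8.66, -11.36, -14.06, -16.76, -19.46]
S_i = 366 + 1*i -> [366, 367, 368, 369, 370]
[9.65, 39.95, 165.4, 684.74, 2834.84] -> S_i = 9.65*4.14^i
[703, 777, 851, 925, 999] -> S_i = 703 + 74*i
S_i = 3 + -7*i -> [3, -4, -11, -18, -25]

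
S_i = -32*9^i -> [-32, -288, -2592, -23328, -209952]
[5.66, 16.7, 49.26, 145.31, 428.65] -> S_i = 5.66*2.95^i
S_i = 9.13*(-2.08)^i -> [9.13, -18.99, 39.5, -82.16, 170.89]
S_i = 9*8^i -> [9, 72, 576, 4608, 36864]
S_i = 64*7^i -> [64, 448, 3136, 21952, 153664]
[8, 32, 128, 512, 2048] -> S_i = 8*4^i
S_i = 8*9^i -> [8, 72, 648, 5832, 52488]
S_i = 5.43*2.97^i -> [5.43, 16.13, 47.9, 142.26, 422.5]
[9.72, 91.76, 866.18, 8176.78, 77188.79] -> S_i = 9.72*9.44^i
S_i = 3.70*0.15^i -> [3.7, 0.56, 0.08, 0.01, 0.0]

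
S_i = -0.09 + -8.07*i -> [-0.09, -8.16, -16.23, -24.3, -32.37]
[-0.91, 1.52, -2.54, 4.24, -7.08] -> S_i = -0.91*(-1.67)^i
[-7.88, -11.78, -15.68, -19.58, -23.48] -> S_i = -7.88 + -3.90*i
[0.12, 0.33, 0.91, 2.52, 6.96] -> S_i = 0.12*2.76^i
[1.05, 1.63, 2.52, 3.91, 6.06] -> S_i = 1.05*1.55^i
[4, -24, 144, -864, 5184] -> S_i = 4*-6^i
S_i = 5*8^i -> [5, 40, 320, 2560, 20480]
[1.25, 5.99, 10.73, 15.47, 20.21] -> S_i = 1.25 + 4.74*i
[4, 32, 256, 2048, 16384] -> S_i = 4*8^i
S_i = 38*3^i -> [38, 114, 342, 1026, 3078]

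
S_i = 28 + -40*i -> [28, -12, -52, -92, -132]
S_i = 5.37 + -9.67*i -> [5.37, -4.3, -13.97, -23.64, -33.31]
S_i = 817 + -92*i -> [817, 725, 633, 541, 449]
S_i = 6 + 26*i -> [6, 32, 58, 84, 110]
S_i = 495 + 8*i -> [495, 503, 511, 519, 527]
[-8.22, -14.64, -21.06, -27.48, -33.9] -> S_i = -8.22 + -6.42*i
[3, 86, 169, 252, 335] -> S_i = 3 + 83*i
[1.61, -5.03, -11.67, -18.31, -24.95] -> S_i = 1.61 + -6.64*i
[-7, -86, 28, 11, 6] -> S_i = Random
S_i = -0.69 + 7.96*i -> [-0.69, 7.27, 15.23, 23.19, 31.15]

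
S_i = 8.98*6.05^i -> [8.98, 54.33, 328.69, 1988.58, 12030.89]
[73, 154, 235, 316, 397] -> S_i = 73 + 81*i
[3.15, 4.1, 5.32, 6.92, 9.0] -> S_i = 3.15*1.30^i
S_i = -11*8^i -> [-11, -88, -704, -5632, -45056]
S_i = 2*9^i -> [2, 18, 162, 1458, 13122]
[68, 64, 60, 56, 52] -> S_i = 68 + -4*i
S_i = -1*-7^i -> [-1, 7, -49, 343, -2401]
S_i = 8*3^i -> [8, 24, 72, 216, 648]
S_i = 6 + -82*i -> [6, -76, -158, -240, -322]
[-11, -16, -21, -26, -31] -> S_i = -11 + -5*i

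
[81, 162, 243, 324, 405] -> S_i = 81 + 81*i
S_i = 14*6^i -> [14, 84, 504, 3024, 18144]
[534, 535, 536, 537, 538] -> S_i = 534 + 1*i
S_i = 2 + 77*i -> [2, 79, 156, 233, 310]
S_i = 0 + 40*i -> [0, 40, 80, 120, 160]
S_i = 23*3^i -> [23, 69, 207, 621, 1863]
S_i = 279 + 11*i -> [279, 290, 301, 312, 323]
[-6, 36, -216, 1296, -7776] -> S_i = -6*-6^i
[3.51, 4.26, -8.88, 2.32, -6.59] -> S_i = Random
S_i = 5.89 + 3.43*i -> [5.89, 9.32, 12.75, 16.18, 19.61]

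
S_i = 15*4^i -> [15, 60, 240, 960, 3840]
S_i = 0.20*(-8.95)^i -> [0.2, -1.79, 16.02, -143.38, 1283.28]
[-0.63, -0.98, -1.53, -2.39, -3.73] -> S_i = -0.63*1.56^i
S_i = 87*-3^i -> [87, -261, 783, -2349, 7047]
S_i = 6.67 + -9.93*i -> [6.67, -3.26, -13.19, -23.12, -33.05]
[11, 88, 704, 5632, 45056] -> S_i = 11*8^i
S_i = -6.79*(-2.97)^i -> [-6.79, 20.17, -59.89, 177.88, -528.32]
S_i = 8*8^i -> [8, 64, 512, 4096, 32768]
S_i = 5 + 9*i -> [5, 14, 23, 32, 41]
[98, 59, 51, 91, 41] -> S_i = Random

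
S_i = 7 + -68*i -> [7, -61, -129, -197, -265]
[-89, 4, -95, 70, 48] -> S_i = Random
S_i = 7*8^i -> [7, 56, 448, 3584, 28672]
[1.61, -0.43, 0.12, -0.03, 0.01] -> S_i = 1.61*(-0.27)^i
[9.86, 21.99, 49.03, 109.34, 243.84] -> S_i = 9.86*2.23^i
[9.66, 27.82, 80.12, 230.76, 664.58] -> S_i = 9.66*2.88^i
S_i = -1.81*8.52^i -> [-1.81, -15.42, -131.39, -1119.43, -9537.55]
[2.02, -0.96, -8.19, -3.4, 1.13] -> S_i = Random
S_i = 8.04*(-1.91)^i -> [8.04, -15.36, 29.33, -56.02, 107.0]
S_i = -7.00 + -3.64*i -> [-7.0, -10.64, -14.28, -17.92, -21.56]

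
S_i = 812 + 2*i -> [812, 814, 816, 818, 820]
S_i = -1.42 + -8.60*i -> [-1.42, -10.02, -18.62, -27.22, -35.82]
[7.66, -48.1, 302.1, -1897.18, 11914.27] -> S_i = 7.66*(-6.28)^i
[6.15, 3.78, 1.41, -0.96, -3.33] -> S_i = 6.15 + -2.37*i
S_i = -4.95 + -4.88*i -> [-4.95, -9.83, -14.71, -19.59, -24.47]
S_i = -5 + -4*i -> [-5, -9, -13, -17, -21]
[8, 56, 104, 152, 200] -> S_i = 8 + 48*i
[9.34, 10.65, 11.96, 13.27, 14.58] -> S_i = 9.34 + 1.31*i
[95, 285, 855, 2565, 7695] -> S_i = 95*3^i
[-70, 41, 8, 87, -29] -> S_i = Random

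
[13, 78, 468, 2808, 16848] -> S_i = 13*6^i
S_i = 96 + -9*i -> [96, 87, 78, 69, 60]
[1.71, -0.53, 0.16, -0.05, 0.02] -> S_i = 1.71*(-0.31)^i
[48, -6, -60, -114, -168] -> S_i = 48 + -54*i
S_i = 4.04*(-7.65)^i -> [4.04, -30.91, 236.43, -1808.7, 13836.53]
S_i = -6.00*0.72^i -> [-6.0, -4.32, -3.11, -2.24, -1.61]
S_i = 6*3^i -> [6, 18, 54, 162, 486]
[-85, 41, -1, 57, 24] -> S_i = Random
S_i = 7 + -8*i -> [7, -1, -9, -17, -25]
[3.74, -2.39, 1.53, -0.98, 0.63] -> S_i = 3.74*(-0.64)^i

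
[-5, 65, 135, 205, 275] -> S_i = -5 + 70*i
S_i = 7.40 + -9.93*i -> [7.4, -2.53, -12.46, -22.39, -32.32]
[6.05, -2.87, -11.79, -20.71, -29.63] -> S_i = 6.05 + -8.92*i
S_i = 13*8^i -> [13, 104, 832, 6656, 53248]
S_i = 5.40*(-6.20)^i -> [5.4, -33.48, 207.58, -1286.97, 7979.22]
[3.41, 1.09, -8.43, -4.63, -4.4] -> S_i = Random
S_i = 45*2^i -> [45, 90, 180, 360, 720]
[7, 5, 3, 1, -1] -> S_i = 7 + -2*i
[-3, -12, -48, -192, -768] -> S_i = -3*4^i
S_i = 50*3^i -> [50, 150, 450, 1350, 4050]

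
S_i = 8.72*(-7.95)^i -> [8.72, -69.32, 551.13, -4381.45, 34832.53]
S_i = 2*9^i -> [2, 18, 162, 1458, 13122]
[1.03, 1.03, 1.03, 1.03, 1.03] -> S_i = 1.03*1.00^i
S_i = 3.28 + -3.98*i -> [3.28, -0.7, -4.68, -8.66, -12.64]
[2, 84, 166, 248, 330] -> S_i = 2 + 82*i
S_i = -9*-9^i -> [-9, 81, -729, 6561, -59049]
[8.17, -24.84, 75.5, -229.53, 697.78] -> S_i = 8.17*(-3.04)^i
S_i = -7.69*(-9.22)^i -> [-7.69, 70.9, -653.71, 6027.25, -55571.23]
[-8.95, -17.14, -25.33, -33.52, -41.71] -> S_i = -8.95 + -8.19*i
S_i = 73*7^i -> [73, 511, 3577, 25039, 175273]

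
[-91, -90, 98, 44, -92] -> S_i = Random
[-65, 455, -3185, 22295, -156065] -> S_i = -65*-7^i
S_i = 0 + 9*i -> [0, 9, 18, 27, 36]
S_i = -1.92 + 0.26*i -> [-1.92, -1.66, -1.4, -1.14, -0.88]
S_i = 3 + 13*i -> [3, 16, 29, 42, 55]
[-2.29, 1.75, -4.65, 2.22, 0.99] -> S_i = Random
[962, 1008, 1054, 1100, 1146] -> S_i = 962 + 46*i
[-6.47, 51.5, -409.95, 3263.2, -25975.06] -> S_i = -6.47*(-7.96)^i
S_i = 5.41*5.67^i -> [5.41, 30.67, 173.93, 986.16, 5591.52]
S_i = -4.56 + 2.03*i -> [-4.56, -2.53, -0.5, 1.53, 3.56]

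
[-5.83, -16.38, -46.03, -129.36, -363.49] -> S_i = -5.83*2.81^i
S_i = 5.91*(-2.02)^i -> [5.91, -11.94, 24.12, -48.71, 98.4]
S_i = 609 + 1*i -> [609, 610, 611, 612, 613]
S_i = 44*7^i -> [44, 308, 2156, 15092, 105644]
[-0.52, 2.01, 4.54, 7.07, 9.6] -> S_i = -0.52 + 2.53*i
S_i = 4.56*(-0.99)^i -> [4.56, -4.51, 4.47, -4.42, 4.38]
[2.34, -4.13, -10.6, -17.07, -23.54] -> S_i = 2.34 + -6.47*i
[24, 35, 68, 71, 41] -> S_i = Random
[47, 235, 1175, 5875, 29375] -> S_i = 47*5^i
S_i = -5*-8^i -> [-5, 40, -320, 2560, -20480]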